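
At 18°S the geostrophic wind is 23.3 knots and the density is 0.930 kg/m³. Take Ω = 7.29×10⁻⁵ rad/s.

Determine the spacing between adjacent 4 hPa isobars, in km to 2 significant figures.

800 km

Coriolis parameter at 18°S:
f = 2Ω sin φ = 2 × 7.29×10⁻⁵ × sin 18° = 4.51×10⁻⁵ s⁻¹
Wind speed in SI: 23.3 knots = 12.0 m/s
Geostrophic balance rearranged: |∂P/∂n| = f ρ V_g
|∂P/∂n| = 4.51×10⁻⁵ × 0.930 × 12.0 = 5.02×10⁻⁴ Pa/m
Isobar spacing: Δn = ΔP/|∂P/∂n| = 400 Pa / 5.02×10⁻⁴ Pa/m = 796422 m ≈ 800 km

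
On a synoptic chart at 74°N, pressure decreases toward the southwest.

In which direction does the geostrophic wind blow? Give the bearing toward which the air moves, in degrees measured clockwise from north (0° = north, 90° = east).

The pressure-gradient force points toward the southwest (bearing 225°).
Geostrophic balance: in the Northern Hemisphere the Coriolis force deflects motion to the right, so the geostrophic wind blows 90° to the right of the pressure-gradient force (low pressure on the left).
Rotating 225° by 90° clockwise gives 315° — the wind blows toward the northwest.

315°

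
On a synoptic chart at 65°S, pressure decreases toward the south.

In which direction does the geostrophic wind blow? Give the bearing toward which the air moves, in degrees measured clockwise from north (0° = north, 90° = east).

090°

The pressure-gradient force points toward the south (bearing 180°).
Geostrophic balance: in the Southern Hemisphere the Coriolis force deflects motion to the left, so the geostrophic wind blows 90° to the left of the pressure-gradient force (low pressure on the right).
Rotating 180° by 90° counterclockwise gives 090° — the wind blows toward the east.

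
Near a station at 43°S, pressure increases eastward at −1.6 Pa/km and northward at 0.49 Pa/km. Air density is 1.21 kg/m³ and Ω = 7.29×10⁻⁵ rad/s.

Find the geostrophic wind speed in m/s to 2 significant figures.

14 m/s

Coriolis parameter at 43°S:
f = 2Ω sin φ = 2 × 7.29×10⁻⁵ × sin 43° = 9.94×10⁻⁵ s⁻¹
In the Southern Hemisphere f is negative: f = −9.94×10⁻⁵ s⁻¹.
Component geostrophic relations (x east, y north):
u_g = −(1/(fρ)) ∂P/∂y,  v_g = (1/(fρ)) ∂P/∂x
u_g = −(0.49×10⁻³)/(−9.94×10⁻⁵ × 1.21) = 4.07 m/s;  v_g = (−1.6×10⁻³)/(−9.94×10⁻⁵ × 1.21) = 13.3 m/s
|V_g| = √(u_g² + v_g²) = 13.9 m/s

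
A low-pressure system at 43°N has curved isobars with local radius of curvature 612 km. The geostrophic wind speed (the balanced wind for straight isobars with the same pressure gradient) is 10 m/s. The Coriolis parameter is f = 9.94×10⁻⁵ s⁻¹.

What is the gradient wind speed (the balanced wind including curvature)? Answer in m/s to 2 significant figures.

8.7 m/s

Around a low, centrifugal force acts outward with Coriolis, so pressure-gradient force balances both:
(1/ρ)|∂P/∂n| = fV + V²/R  →  V² + fR·V − fR·V_g = 0
With fR = 9.94×10⁻⁵ × 612×10³ m = 60.8 m/s:
V = [−fR + √((fR)² + 4 fR V_g)]/2 = [−60.8 + √(60.8² + 4×60.8×10)]/2 = 8.74 m/s
Subgeostrophic (V < V_g = 10 m/s), as expected around a low.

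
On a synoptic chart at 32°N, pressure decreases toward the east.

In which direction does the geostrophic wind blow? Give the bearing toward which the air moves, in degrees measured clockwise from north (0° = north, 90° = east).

The pressure-gradient force points toward the east (bearing 090°).
Geostrophic balance: in the Northern Hemisphere the Coriolis force deflects motion to the right, so the geostrophic wind blows 90° to the right of the pressure-gradient force (low pressure on the left).
Rotating 090° by 90° clockwise gives 180° — the wind blows toward the south.

180°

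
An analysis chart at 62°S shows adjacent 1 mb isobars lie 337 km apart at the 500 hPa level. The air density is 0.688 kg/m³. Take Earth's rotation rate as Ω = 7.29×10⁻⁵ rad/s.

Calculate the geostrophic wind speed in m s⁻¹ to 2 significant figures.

3.4 m s⁻¹

Coriolis parameter at 62°S:
f = 2Ω sin φ = 2 × 7.29×10⁻⁵ × sin 62° = 1.29×10⁻⁴ s⁻¹
Pressure gradient: |∂P/∂n| = 100 Pa / 337000 m = 2.97×10⁻⁴ Pa/m
Geostrophic balance (pressure-gradient force = Coriolis force):
V_g = (1/(fρ)) |∂P/∂n| = 2.97×10⁻⁴ / (1.29×10⁻⁴ × 0.688) = 3.35 m/s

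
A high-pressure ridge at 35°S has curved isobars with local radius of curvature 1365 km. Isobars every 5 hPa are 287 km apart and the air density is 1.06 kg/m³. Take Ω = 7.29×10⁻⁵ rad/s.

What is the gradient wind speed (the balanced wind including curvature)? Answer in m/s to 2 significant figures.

Coriolis parameter at 35°S:
f = 2Ω sin φ = 2 × 7.29×10⁻⁵ × sin 35° = 8.36×10⁻⁵ s⁻¹
Pressure gradient: |∂P/∂n| = 500 Pa / 287000 m = 1.74×10⁻³ Pa/m
Geostrophic speed: V_g = |∂P/∂n|/(fρ) = 1.74×10⁻³/(8.36×10⁻⁵ × 1.06) = 19.7 m/s
Around a high, pressure-gradient force acts outward with centrifugal, so Coriolis balances both:
fV = (1/ρ)|∂P/∂n| + V²/R  →  V² − fR·V + fR·V_g = 0
With fR = 8.36×10⁻⁵ × 1365×10³ m = 114 m/s:
V = [fR − √((fR)² − 4 fR V_g)]/2 = [114 − √(114² − 4×114×19.7)]/2 = 25.2 m/s
Supergeostrophic (V > V_g = 19.7 m/s), as expected around a high.

25 m/s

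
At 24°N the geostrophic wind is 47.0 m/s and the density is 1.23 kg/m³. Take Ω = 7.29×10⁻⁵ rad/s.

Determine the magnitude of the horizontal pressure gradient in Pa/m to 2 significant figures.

Coriolis parameter at 24°N:
f = 2Ω sin φ = 2 × 7.29×10⁻⁵ × sin 24° = 5.93×10⁻⁵ s⁻¹
Geostrophic balance rearranged: |∂P/∂n| = f ρ V_g
|∂P/∂n| = 5.93×10⁻⁵ × 1.23 × 47.0 = 3.43×10⁻³ Pa/m

3.4×10⁻³ Pa/m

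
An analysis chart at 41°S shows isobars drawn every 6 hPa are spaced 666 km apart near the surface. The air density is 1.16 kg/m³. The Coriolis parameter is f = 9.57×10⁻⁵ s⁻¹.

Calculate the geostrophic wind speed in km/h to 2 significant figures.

Pressure gradient: |∂P/∂n| = 600 Pa / 666000 m = 9.01×10⁻⁴ Pa/m
Geostrophic balance (pressure-gradient force = Coriolis force):
V_g = (1/(fρ)) |∂P/∂n| = 9.01×10⁻⁴ / (9.57×10⁻⁵ × 1.16) = 8.12 m/s
Converting: 8.12 m/s × 3.6 = 29 km/h

29 km/h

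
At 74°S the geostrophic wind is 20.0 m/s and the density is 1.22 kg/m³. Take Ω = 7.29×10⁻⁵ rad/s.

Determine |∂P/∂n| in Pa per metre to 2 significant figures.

Coriolis parameter at 74°S:
f = 2Ω sin φ = 2 × 7.29×10⁻⁵ × sin 74° = 1.40×10⁻⁴ s⁻¹
Geostrophic balance rearranged: |∂P/∂n| = f ρ V_g
|∂P/∂n| = 1.40×10⁻⁴ × 1.22 × 20.0 = 3.42×10⁻³ Pa/m

3.4×10⁻³ Pa/m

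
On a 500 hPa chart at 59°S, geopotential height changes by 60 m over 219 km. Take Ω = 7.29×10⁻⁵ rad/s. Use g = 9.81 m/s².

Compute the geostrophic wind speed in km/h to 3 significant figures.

77.4 km/h

Coriolis parameter at 59°S:
f = 2Ω sin φ = 2 × 7.29×10⁻⁵ × sin 59° = 1.25×10⁻⁴ s⁻¹
Height gradient: |∂Z/∂n| = 60 m / 219000 m = 2.74×10⁻⁴
On a pressure surface, geostrophic balance gives V_g = (g/f)|∂Z/∂n|:
V_g = 9.81 × 2.74×10⁻⁴ / 1.25×10⁻⁴ = 21.5 m/s
Converting: 21.5 m/s × 3.6 = 77.4 km/h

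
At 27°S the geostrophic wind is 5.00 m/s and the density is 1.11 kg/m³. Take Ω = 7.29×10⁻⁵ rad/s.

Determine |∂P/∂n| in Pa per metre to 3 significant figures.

3.67×10⁻⁴ Pa/m

Coriolis parameter at 27°S:
f = 2Ω sin φ = 2 × 7.29×10⁻⁵ × sin 27° = 6.62×10⁻⁵ s⁻¹
Geostrophic balance rearranged: |∂P/∂n| = f ρ V_g
|∂P/∂n| = 6.62×10⁻⁵ × 1.11 × 5.00 = 3.67×10⁻⁴ Pa/m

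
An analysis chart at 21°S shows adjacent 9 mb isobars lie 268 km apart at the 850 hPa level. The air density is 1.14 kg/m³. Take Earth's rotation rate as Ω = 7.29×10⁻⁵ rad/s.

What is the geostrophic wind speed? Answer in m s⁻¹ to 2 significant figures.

56 m s⁻¹

Coriolis parameter at 21°S:
f = 2Ω sin φ = 2 × 7.29×10⁻⁵ × sin 21° = 5.23×10⁻⁵ s⁻¹
Pressure gradient: |∂P/∂n| = 900 Pa / 268000 m = 3.36×10⁻³ Pa/m
Geostrophic balance (pressure-gradient force = Coriolis force):
V_g = (1/(fρ)) |∂P/∂n| = 3.36×10⁻³ / (5.23×10⁻⁵ × 1.14) = 56.4 m/s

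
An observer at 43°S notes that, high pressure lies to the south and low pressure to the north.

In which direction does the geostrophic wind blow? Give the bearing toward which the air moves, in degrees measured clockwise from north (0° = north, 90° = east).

270°

The pressure-gradient force points toward the north (bearing 000°).
Geostrophic balance: in the Southern Hemisphere the Coriolis force deflects motion to the left, so the geostrophic wind blows 90° to the left of the pressure-gradient force (low pressure on the right).
Rotating 000° by 90° counterclockwise gives 270° — the wind blows toward the west.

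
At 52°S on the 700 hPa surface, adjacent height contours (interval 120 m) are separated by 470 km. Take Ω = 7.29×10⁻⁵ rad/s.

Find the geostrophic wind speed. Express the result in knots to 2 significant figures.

42 knots

Coriolis parameter at 52°S:
f = 2Ω sin φ = 2 × 7.29×10⁻⁵ × sin 52° = 1.15×10⁻⁴ s⁻¹
Height gradient: |∂Z/∂n| = 120 m / 470000 m = 2.55×10⁻⁴
On a pressure surface, geostrophic balance gives V_g = (g/f)|∂Z/∂n|:
V_g = 9.81 × 2.55×10⁻⁴ / 1.15×10⁻⁴ = 21.8 m/s
Converting: 21.8 m/s × 1.944 = 42 knots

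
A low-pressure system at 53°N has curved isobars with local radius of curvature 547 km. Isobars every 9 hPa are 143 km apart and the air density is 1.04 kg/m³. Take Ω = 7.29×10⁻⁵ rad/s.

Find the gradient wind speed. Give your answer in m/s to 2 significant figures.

Coriolis parameter at 53°N:
f = 2Ω sin φ = 2 × 7.29×10⁻⁵ × sin 53° = 1.16×10⁻⁴ s⁻¹
Pressure gradient: |∂P/∂n| = 900 Pa / 143000 m = 6.29×10⁻³ Pa/m
Geostrophic speed: V_g = |∂P/∂n|/(fρ) = 6.29×10⁻³/(1.16×10⁻⁴ × 1.04) = 52.0 m/s
Around a low, centrifugal force acts outward with Coriolis, so pressure-gradient force balances both:
(1/ρ)|∂P/∂n| = fV + V²/R  →  V² + fR·V − fR·V_g = 0
With fR = 1.16×10⁻⁴ × 547×10³ m = 63.7 m/s:
V = [−fR + √((fR)² + 4 fR V_g)]/2 = [−63.7 + √(63.7² + 4×63.7×52)]/2 = 33.9 m/s
Subgeostrophic (V < V_g = 52 m/s), as expected around a low.

34 m/s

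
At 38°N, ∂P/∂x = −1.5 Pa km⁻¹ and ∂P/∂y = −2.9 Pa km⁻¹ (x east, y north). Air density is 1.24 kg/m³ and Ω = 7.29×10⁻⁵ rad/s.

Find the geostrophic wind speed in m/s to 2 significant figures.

29 m/s

Coriolis parameter at 38°N:
f = 2Ω sin φ = 2 × 7.29×10⁻⁵ × sin 38° = 8.98×10⁻⁵ s⁻¹
Component geostrophic relations (x east, y north):
u_g = −(1/(fρ)) ∂P/∂y,  v_g = (1/(fρ)) ∂P/∂x
u_g = −(−2.9×10⁻³)/(8.98×10⁻⁵ × 1.24) = 26.1 m/s;  v_g = (−1.5×10⁻³)/(8.98×10⁻⁵ × 1.24) = −13.5 m/s
|V_g| = √(u_g² + v_g²) = 29.3 m/s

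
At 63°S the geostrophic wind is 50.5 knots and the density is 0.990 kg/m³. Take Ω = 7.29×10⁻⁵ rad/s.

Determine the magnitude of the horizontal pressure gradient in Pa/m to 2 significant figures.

Coriolis parameter at 63°S:
f = 2Ω sin φ = 2 × 7.29×10⁻⁵ × sin 63° = 1.30×10⁻⁴ s⁻¹
Wind speed in SI: 50.5 knots = 26.0 m/s
Geostrophic balance rearranged: |∂P/∂n| = f ρ V_g
|∂P/∂n| = 1.30×10⁻⁴ × 0.990 × 26.0 = 3.34×10⁻³ Pa/m

3.3×10⁻³ Pa/m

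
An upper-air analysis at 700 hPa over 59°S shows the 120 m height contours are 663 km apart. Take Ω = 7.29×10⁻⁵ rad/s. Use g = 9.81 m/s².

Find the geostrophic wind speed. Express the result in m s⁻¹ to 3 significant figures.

14.2 m s⁻¹

Coriolis parameter at 59°S:
f = 2Ω sin φ = 2 × 7.29×10⁻⁵ × sin 59° = 1.25×10⁻⁴ s⁻¹
Height gradient: |∂Z/∂n| = 120 m / 663000 m = 1.81×10⁻⁴
On a pressure surface, geostrophic balance gives V_g = (g/f)|∂Z/∂n|:
V_g = 9.81 × 1.81×10⁻⁴ / 1.25×10⁻⁴ = 14.2 m/s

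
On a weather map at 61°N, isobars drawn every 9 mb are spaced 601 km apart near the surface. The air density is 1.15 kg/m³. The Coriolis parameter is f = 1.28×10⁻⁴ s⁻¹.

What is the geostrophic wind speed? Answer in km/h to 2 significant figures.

37 km/h

Pressure gradient: |∂P/∂n| = 900 Pa / 601000 m = 1.50×10⁻³ Pa/m
Geostrophic balance (pressure-gradient force = Coriolis force):
V_g = (1/(fρ)) |∂P/∂n| = 1.50×10⁻³ / (1.28×10⁻⁴ × 1.15) = 10.2 m/s
Converting: 10.2 m/s × 3.6 = 37 km/h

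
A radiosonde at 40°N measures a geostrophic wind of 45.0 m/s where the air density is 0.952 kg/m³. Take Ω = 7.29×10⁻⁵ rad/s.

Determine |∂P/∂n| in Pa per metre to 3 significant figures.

Coriolis parameter at 40°N:
f = 2Ω sin φ = 2 × 7.29×10⁻⁵ × sin 40° = 9.37×10⁻⁵ s⁻¹
Geostrophic balance rearranged: |∂P/∂n| = f ρ V_g
|∂P/∂n| = 9.37×10⁻⁵ × 0.952 × 45.0 = 4.01×10⁻³ Pa/m

4.01×10⁻³ Pa/m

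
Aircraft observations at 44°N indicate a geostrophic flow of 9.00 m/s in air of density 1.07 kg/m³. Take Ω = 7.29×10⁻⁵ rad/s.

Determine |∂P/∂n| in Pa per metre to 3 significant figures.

9.75×10⁻⁴ Pa/m

Coriolis parameter at 44°N:
f = 2Ω sin φ = 2 × 7.29×10⁻⁵ × sin 44° = 1.01×10⁻⁴ s⁻¹
Geostrophic balance rearranged: |∂P/∂n| = f ρ V_g
|∂P/∂n| = 1.01×10⁻⁴ × 1.07 × 9.00 = 9.75×10⁻⁴ Pa/m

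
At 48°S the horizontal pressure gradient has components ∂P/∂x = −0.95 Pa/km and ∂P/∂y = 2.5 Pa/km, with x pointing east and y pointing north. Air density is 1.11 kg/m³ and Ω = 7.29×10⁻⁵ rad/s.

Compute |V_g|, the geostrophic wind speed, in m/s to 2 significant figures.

22 m/s

Coriolis parameter at 48°S:
f = 2Ω sin φ = 2 × 7.29×10⁻⁵ × sin 48° = 1.08×10⁻⁴ s⁻¹
In the Southern Hemisphere f is negative: f = −1.08×10⁻⁴ s⁻¹.
Component geostrophic relations (x east, y north):
u_g = −(1/(fρ)) ∂P/∂y,  v_g = (1/(fρ)) ∂P/∂x
u_g = −(2.5×10⁻³)/(−1.08×10⁻⁴ × 1.11) = 20.8 m/s;  v_g = (−0.95×10⁻³)/(−1.08×10⁻⁴ × 1.11) = 7.90 m/s
|V_g| = √(u_g² + v_g²) = 22.2 m/s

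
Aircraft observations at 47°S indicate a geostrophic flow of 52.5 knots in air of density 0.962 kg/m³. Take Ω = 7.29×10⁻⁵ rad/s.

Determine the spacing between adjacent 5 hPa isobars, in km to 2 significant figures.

180 km

Coriolis parameter at 47°S:
f = 2Ω sin φ = 2 × 7.29×10⁻⁵ × sin 47° = 1.07×10⁻⁴ s⁻¹
Wind speed in SI: 52.5 knots = 27.0 m/s
Geostrophic balance rearranged: |∂P/∂n| = f ρ V_g
|∂P/∂n| = 1.07×10⁻⁴ × 0.962 × 27.0 = 2.77×10⁻³ Pa/m
Isobar spacing: Δn = ΔP/|∂P/∂n| = 500 Pa / 2.77×10⁻³ Pa/m = 180473 m ≈ 180 km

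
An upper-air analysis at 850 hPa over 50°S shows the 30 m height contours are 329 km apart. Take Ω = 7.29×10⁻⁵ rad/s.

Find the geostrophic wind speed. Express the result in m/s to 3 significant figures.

Coriolis parameter at 50°S:
f = 2Ω sin φ = 2 × 7.29×10⁻⁵ × sin 50° = 1.12×10⁻⁴ s⁻¹
Height gradient: |∂Z/∂n| = 30 m / 329000 m = 9.12×10⁻⁵
On a pressure surface, geostrophic balance gives V_g = (g/f)|∂Z/∂n|:
V_g = 9.81 × 9.12×10⁻⁵ / 1.12×10⁻⁴ = 8.01 m/s

8.01 m/s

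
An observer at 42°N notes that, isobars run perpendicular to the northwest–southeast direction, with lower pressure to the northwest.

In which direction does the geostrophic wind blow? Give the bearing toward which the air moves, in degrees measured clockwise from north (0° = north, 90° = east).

The pressure-gradient force points toward the northwest (bearing 315°).
Geostrophic balance: in the Northern Hemisphere the Coriolis force deflects motion to the right, so the geostrophic wind blows 90° to the right of the pressure-gradient force (low pressure on the left).
Rotating 315° by 90° clockwise gives 045° — the wind blows toward the northeast.

045°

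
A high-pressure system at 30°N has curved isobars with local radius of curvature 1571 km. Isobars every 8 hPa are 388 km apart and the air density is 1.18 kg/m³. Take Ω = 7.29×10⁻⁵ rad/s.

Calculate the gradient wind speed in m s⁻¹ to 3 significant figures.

Coriolis parameter at 30°N:
f = 2Ω sin φ = 2 × 7.29×10⁻⁵ × sin 30° = 7.29×10⁻⁵ s⁻¹
Pressure gradient: |∂P/∂n| = 800 Pa / 388000 m = 2.06×10⁻³ Pa/m
Geostrophic speed: V_g = |∂P/∂n|/(fρ) = 2.06×10⁻³/(7.29×10⁻⁵ × 1.18) = 24.0 m/s
Around a high, pressure-gradient force acts outward with centrifugal, so Coriolis balances both:
fV = (1/ρ)|∂P/∂n| + V²/R  →  V² − fR·V + fR·V_g = 0
With fR = 7.29×10⁻⁵ × 1571×10³ m = 115 m/s:
V = [fR − √((fR)² − 4 fR V_g)]/2 = [115 − √(115² − 4×115×24)]/2 = 34.2 m/s
Supergeostrophic (V > V_g = 24 m/s), as expected around a high.

34.2 m s⁻¹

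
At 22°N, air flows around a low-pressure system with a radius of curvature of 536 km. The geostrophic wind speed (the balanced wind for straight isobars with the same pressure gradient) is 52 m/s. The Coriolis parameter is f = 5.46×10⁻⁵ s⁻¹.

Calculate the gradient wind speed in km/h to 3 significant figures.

Around a low, centrifugal force acts outward with Coriolis, so pressure-gradient force balances both:
(1/ρ)|∂P/∂n| = fV + V²/R  →  V² + fR·V − fR·V_g = 0
With fR = 5.46×10⁻⁵ × 536×10³ m = 29.3 m/s:
V = [−fR + √((fR)² + 4 fR V_g)]/2 = [−29.3 + √(29.3² + 4×29.3×52)]/2 = 27 m/s
Subgeostrophic (V < V_g = 52 m/s), as expected around a low.
Converting: 27 m/s × 3.6 = 97.3 km/h

97.3 km/h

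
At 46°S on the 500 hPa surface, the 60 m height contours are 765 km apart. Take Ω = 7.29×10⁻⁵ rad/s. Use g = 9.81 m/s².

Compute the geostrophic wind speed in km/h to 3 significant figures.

26.4 km/h

Coriolis parameter at 46°S:
f = 2Ω sin φ = 2 × 7.29×10⁻⁵ × sin 46° = 1.05×10⁻⁴ s⁻¹
Height gradient: |∂Z/∂n| = 60 m / 765000 m = 7.84×10⁻⁵
On a pressure surface, geostrophic balance gives V_g = (g/f)|∂Z/∂n|:
V_g = 9.81 × 7.84×10⁻⁵ / 1.05×10⁻⁴ = 7.34 m/s
Converting: 7.34 m/s × 3.6 = 26.4 km/h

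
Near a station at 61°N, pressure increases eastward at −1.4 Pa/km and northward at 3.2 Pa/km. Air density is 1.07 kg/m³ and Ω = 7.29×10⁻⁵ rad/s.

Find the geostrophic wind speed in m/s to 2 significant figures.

Coriolis parameter at 61°N:
f = 2Ω sin φ = 2 × 7.29×10⁻⁵ × sin 61° = 1.28×10⁻⁴ s⁻¹
Component geostrophic relations (x east, y north):
u_g = −(1/(fρ)) ∂P/∂y,  v_g = (1/(fρ)) ∂P/∂x
u_g = −(3.2×10⁻³)/(1.28×10⁻⁴ × 1.07) = −23.5 m/s;  v_g = (−1.4×10⁻³)/(1.28×10⁻⁴ × 1.07) = −10.3 m/s
|V_g| = √(u_g² + v_g²) = 25.6 m/s

26 m/s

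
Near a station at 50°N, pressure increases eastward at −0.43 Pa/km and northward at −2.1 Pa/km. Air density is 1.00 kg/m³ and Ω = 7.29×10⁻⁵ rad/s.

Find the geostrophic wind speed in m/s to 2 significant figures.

19 m/s

Coriolis parameter at 50°N:
f = 2Ω sin φ = 2 × 7.29×10⁻⁵ × sin 50° = 1.12×10⁻⁴ s⁻¹
Component geostrophic relations (x east, y north):
u_g = −(1/(fρ)) ∂P/∂y,  v_g = (1/(fρ)) ∂P/∂x
u_g = −(−2.1×10⁻³)/(1.12×10⁻⁴ × 1.00) = 18.8 m/s;  v_g = (−0.43×10⁻³)/(1.12×10⁻⁴ × 1.00) = −3.85 m/s
|V_g| = √(u_g² + v_g²) = 19.2 m/s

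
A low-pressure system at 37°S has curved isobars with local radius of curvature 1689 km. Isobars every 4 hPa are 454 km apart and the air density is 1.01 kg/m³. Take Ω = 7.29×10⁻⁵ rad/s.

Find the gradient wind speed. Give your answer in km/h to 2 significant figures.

34 km/h

Coriolis parameter at 37°S:
f = 2Ω sin φ = 2 × 7.29×10⁻⁵ × sin 37° = 8.77×10⁻⁵ s⁻¹
Pressure gradient: |∂P/∂n| = 400 Pa / 454000 m = 8.81×10⁻⁴ Pa/m
Geostrophic speed: V_g = |∂P/∂n|/(fρ) = 8.81×10⁻⁴/(8.77×10⁻⁵ × 1.01) = 9.94 m/s
Around a low, centrifugal force acts outward with Coriolis, so pressure-gradient force balances both:
(1/ρ)|∂P/∂n| = fV + V²/R  →  V² + fR·V − fR·V_g = 0
With fR = 8.77×10⁻⁵ × 1689×10³ m = 148 m/s:
V = [−fR + √((fR)² + 4 fR V_g)]/2 = [−148 + √(148² + 4×148×9.94)]/2 = 9.35 m/s
Subgeostrophic (V < V_g = 9.94 m/s), as expected around a low.
Converting: 9.35 m/s × 3.6 = 34 km/h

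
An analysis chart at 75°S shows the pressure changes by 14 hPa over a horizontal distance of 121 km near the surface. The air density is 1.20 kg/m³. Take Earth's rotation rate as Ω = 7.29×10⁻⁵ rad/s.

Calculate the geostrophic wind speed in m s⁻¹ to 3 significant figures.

Coriolis parameter at 75°S:
f = 2Ω sin φ = 2 × 7.29×10⁻⁵ × sin 75° = 1.41×10⁻⁴ s⁻¹
Pressure gradient: |∂P/∂n| = 1400 Pa / 121000 m = 1.16×10⁻² Pa/m
Geostrophic balance (pressure-gradient force = Coriolis force):
V_g = (1/(fρ)) |∂P/∂n| = 1.16×10⁻² / (1.41×10⁻⁴ × 1.20) = 68.5 m/s

68.5 m s⁻¹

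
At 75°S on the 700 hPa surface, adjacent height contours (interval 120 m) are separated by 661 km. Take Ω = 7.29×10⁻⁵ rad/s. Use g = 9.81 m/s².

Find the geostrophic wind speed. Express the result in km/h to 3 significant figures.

45.5 km/h

Coriolis parameter at 75°S:
f = 2Ω sin φ = 2 × 7.29×10⁻⁵ × sin 75° = 1.41×10⁻⁴ s⁻¹
Height gradient: |∂Z/∂n| = 120 m / 661000 m = 1.82×10⁻⁴
On a pressure surface, geostrophic balance gives V_g = (g/f)|∂Z/∂n|:
V_g = 9.81 × 1.82×10⁻⁴ / 1.41×10⁻⁴ = 12.6 m/s
Converting: 12.6 m/s × 3.6 = 45.5 km/h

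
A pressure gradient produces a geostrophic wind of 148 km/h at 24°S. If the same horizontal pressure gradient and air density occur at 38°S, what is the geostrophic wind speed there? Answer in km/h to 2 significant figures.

98 km/h

With the same pressure gradient and density, V_g ∝ 1/f ∝ 1/sin φ.
V₂ = V₁ · sin φ₁ / sin φ₂ = 148 × sin 24° / sin 38°
V₂ = 148 × 0.4067/0.6157 = 98 km/h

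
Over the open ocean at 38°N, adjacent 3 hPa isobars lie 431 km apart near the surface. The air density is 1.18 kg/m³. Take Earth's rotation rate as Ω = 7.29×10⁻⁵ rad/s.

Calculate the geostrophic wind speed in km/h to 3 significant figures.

23.7 km/h

Coriolis parameter at 38°N:
f = 2Ω sin φ = 2 × 7.29×10⁻⁵ × sin 38° = 8.98×10⁻⁵ s⁻¹
Pressure gradient: |∂P/∂n| = 300 Pa / 431000 m = 6.96×10⁻⁴ Pa/m
Geostrophic balance (pressure-gradient force = Coriolis force):
V_g = (1/(fρ)) |∂P/∂n| = 6.96×10⁻⁴ / (8.98×10⁻⁵ × 1.18) = 6.57 m/s
Converting: 6.57 m/s × 3.6 = 23.7 km/h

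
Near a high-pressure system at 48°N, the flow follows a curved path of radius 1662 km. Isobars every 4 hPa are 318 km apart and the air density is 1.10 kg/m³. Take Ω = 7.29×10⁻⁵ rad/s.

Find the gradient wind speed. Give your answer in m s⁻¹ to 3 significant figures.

Coriolis parameter at 48°N:
f = 2Ω sin φ = 2 × 7.29×10⁻⁵ × sin 48° = 1.08×10⁻⁴ s⁻¹
Pressure gradient: |∂P/∂n| = 400 Pa / 318000 m = 1.26×10⁻³ Pa/m
Geostrophic speed: V_g = |∂P/∂n|/(fρ) = 1.26×10⁻³/(1.08×10⁻⁴ × 1.10) = 10.6 m/s
Around a high, pressure-gradient force acts outward with centrifugal, so Coriolis balances both:
fV = (1/ρ)|∂P/∂n| + V²/R  →  V² − fR·V + fR·V_g = 0
With fR = 1.08×10⁻⁴ × 1662×10³ m = 180 m/s:
V = [fR − √((fR)² − 4 fR V_g)]/2 = [180 − √(180² − 4×180×10.6)]/2 = 11.3 m/s
Supergeostrophic (V > V_g = 10.6 m/s), as expected around a high.

11.3 m s⁻¹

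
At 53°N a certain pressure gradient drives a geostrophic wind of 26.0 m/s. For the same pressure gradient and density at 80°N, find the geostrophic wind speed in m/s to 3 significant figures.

21.1 m/s

With the same pressure gradient and density, V_g ∝ 1/f ∝ 1/sin φ.
V₂ = V₁ · sin φ₁ / sin φ₂ = 26.0 × sin 53° / sin 80°
V₂ = 26.0 × 0.7986/0.9848 = 21.1 m/s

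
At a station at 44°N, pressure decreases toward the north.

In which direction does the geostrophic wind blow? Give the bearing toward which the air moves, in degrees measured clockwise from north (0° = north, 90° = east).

The pressure-gradient force points toward the north (bearing 000°).
Geostrophic balance: in the Northern Hemisphere the Coriolis force deflects motion to the right, so the geostrophic wind blows 90° to the right of the pressure-gradient force (low pressure on the left).
Rotating 000° by 90° clockwise gives 090° — the wind blows toward the east.

090°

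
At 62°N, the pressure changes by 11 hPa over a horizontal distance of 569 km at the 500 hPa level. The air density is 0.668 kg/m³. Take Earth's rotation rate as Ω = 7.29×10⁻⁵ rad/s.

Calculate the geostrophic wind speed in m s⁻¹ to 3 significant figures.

Coriolis parameter at 62°N:
f = 2Ω sin φ = 2 × 7.29×10⁻⁵ × sin 62° = 1.29×10⁻⁴ s⁻¹
Pressure gradient: |∂P/∂n| = 1100 Pa / 569000 m = 1.93×10⁻³ Pa/m
Geostrophic balance (pressure-gradient force = Coriolis force):
V_g = (1/(fρ)) |∂P/∂n| = 1.93×10⁻³ / (1.29×10⁻⁴ × 0.668) = 22.5 m/s

22.5 m s⁻¹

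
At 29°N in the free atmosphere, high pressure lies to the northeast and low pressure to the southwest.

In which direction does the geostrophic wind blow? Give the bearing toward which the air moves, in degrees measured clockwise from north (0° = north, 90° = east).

The pressure-gradient force points toward the southwest (bearing 225°).
Geostrophic balance: in the Northern Hemisphere the Coriolis force deflects motion to the right, so the geostrophic wind blows 90° to the right of the pressure-gradient force (low pressure on the left).
Rotating 225° by 90° clockwise gives 315° — the wind blows toward the northwest.

315°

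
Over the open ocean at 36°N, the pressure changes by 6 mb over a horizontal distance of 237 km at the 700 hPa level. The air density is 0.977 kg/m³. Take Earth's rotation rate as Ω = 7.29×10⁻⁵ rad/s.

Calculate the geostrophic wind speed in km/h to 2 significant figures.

110 km/h

Coriolis parameter at 36°N:
f = 2Ω sin φ = 2 × 7.29×10⁻⁵ × sin 36° = 8.57×10⁻⁵ s⁻¹
Pressure gradient: |∂P/∂n| = 600 Pa / 237000 m = 2.53×10⁻³ Pa/m
Geostrophic balance (pressure-gradient force = Coriolis force):
V_g = (1/(fρ)) |∂P/∂n| = 2.53×10⁻³ / (8.57×10⁻⁵ × 0.977) = 30.2 m/s
Converting: 30.2 m/s × 3.6 = 110 km/h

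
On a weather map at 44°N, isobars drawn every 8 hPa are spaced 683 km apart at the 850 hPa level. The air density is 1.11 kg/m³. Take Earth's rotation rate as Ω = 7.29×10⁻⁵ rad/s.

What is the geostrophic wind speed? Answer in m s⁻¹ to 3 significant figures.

Coriolis parameter at 44°N:
f = 2Ω sin φ = 2 × 7.29×10⁻⁵ × sin 44° = 1.01×10⁻⁴ s⁻¹
Pressure gradient: |∂P/∂n| = 800 Pa / 683000 m = 1.17×10⁻³ Pa/m
Geostrophic balance (pressure-gradient force = Coriolis force):
V_g = (1/(fρ)) |∂P/∂n| = 1.17×10⁻³ / (1.01×10⁻⁴ × 1.11) = 10.4 m/s

10.4 m s⁻¹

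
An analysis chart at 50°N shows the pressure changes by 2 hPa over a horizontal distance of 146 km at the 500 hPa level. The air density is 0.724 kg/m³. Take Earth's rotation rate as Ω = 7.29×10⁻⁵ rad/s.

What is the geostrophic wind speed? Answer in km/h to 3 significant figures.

Coriolis parameter at 50°N:
f = 2Ω sin φ = 2 × 7.29×10⁻⁵ × sin 50° = 1.12×10⁻⁴ s⁻¹
Pressure gradient: |∂P/∂n| = 200 Pa / 146000 m = 1.37×10⁻³ Pa/m
Geostrophic balance (pressure-gradient force = Coriolis force):
V_g = (1/(fρ)) |∂P/∂n| = 1.37×10⁻³ / (1.12×10⁻⁴ × 0.724) = 16.9 m/s
Converting: 16.9 m/s × 3.6 = 61.0 km/h

61.0 km/h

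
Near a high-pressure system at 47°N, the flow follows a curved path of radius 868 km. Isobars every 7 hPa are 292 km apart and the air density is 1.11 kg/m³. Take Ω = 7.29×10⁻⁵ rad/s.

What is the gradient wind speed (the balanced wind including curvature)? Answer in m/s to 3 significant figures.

29.9 m/s

Coriolis parameter at 47°N:
f = 2Ω sin φ = 2 × 7.29×10⁻⁵ × sin 47° = 1.07×10⁻⁴ s⁻¹
Pressure gradient: |∂P/∂n| = 700 Pa / 292000 m = 2.40×10⁻³ Pa/m
Geostrophic speed: V_g = |∂P/∂n|/(fρ) = 2.40×10⁻³/(1.07×10⁻⁴ × 1.11) = 20.3 m/s
Around a high, pressure-gradient force acts outward with centrifugal, so Coriolis balances both:
fV = (1/ρ)|∂P/∂n| + V²/R  →  V² − fR·V + fR·V_g = 0
With fR = 1.07×10⁻⁴ × 868×10³ m = 92.6 m/s:
V = [fR − √((fR)² − 4 fR V_g)]/2 = [92.6 − √(92.6² − 4×92.6×20.3)]/2 = 29.9 m/s
Supergeostrophic (V > V_g = 20.3 m/s), as expected around a high.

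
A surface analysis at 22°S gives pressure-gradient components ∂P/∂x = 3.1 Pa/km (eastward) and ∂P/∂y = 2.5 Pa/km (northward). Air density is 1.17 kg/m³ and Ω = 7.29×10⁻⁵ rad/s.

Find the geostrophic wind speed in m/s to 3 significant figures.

62.3 m/s

Coriolis parameter at 22°S:
f = 2Ω sin φ = 2 × 7.29×10⁻⁵ × sin 22° = 5.46×10⁻⁵ s⁻¹
In the Southern Hemisphere f is negative: f = −5.46×10⁻⁵ s⁻¹.
Component geostrophic relations (x east, y north):
u_g = −(1/(fρ)) ∂P/∂y,  v_g = (1/(fρ)) ∂P/∂x
u_g = −(2.5×10⁻³)/(−5.46×10⁻⁵ × 1.17) = 39.1 m/s;  v_g = (3.1×10⁻³)/(−5.46×10⁻⁵ × 1.17) = −48.5 m/s
|V_g| = √(u_g² + v_g²) = 62.3 m/s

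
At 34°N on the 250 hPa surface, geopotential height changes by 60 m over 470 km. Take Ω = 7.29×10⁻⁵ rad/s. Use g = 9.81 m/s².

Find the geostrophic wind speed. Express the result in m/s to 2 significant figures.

Coriolis parameter at 34°N:
f = 2Ω sin φ = 2 × 7.29×10⁻⁵ × sin 34° = 8.15×10⁻⁵ s⁻¹
Height gradient: |∂Z/∂n| = 60 m / 470000 m = 1.28×10⁻⁴
On a pressure surface, geostrophic balance gives V_g = (g/f)|∂Z/∂n|:
V_g = 9.81 × 1.28×10⁻⁴ / 8.15×10⁻⁵ = 15.4 m/s

15 m/s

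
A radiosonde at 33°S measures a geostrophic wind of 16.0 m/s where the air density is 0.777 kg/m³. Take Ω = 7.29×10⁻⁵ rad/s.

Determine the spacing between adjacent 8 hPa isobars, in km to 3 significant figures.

810 km

Coriolis parameter at 33°S:
f = 2Ω sin φ = 2 × 7.29×10⁻⁵ × sin 33° = 7.94×10⁻⁵ s⁻¹
Geostrophic balance rearranged: |∂P/∂n| = f ρ V_g
|∂P/∂n| = 7.94×10⁻⁵ × 0.777 × 16.0 = 9.87×10⁻⁴ Pa/m
Isobar spacing: Δn = ΔP/|∂P/∂n| = 800 Pa / 9.87×10⁻⁴ Pa/m = 810369 m ≈ 810 km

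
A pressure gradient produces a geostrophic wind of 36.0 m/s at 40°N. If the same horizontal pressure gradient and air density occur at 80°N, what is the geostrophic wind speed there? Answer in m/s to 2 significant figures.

With the same pressure gradient and density, V_g ∝ 1/f ∝ 1/sin φ.
V₂ = V₁ · sin φ₁ / sin φ₂ = 36.0 × sin 40° / sin 80°
V₂ = 36.0 × 0.6428/0.9848 = 23 m/s

23 m/s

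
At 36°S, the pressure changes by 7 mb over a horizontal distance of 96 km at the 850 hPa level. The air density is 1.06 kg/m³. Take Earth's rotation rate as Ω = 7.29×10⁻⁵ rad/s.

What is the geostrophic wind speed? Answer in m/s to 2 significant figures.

80 m/s

Coriolis parameter at 36°S:
f = 2Ω sin φ = 2 × 7.29×10⁻⁵ × sin 36° = 8.57×10⁻⁵ s⁻¹
Pressure gradient: |∂P/∂n| = 700 Pa / 96000 m = 7.29×10⁻³ Pa/m
Geostrophic balance (pressure-gradient force = Coriolis force):
V_g = (1/(fρ)) |∂P/∂n| = 7.29×10⁻³ / (8.57×10⁻⁵ × 1.06) = 80.3 m/s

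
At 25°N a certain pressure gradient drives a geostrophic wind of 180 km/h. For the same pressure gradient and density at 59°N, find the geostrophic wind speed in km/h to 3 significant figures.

88.7 km/h

With the same pressure gradient and density, V_g ∝ 1/f ∝ 1/sin φ.
V₂ = V₁ · sin φ₁ / sin φ₂ = 180 × sin 25° / sin 59°
V₂ = 180 × 0.4226/0.8572 = 88.7 km/h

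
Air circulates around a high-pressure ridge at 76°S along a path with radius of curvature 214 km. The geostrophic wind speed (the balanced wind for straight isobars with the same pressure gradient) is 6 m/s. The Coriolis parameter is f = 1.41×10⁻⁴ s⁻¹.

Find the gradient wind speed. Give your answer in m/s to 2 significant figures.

Around a high, pressure-gradient force acts outward with centrifugal, so Coriolis balances both:
fV = (1/ρ)|∂P/∂n| + V²/R  →  V² − fR·V + fR·V_g = 0
With fR = 1.41×10⁻⁴ × 214×10³ m = 30.2 m/s:
V = [fR − √((fR)² − 4 fR V_g)]/2 = [30.2 − √(30.2² − 4×30.2×6)]/2 = 8.26 m/s
Supergeostrophic (V > V_g = 6 m/s), as expected around a high.

8.3 m/s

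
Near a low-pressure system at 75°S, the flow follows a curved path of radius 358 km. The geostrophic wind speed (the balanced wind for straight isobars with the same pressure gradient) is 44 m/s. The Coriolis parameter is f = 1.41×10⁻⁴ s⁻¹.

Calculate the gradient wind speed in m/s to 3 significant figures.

Around a low, centrifugal force acts outward with Coriolis, so pressure-gradient force balances both:
(1/ρ)|∂P/∂n| = fV + V²/R  →  V² + fR·V − fR·V_g = 0
With fR = 1.41×10⁻⁴ × 358×10³ m = 50.5 m/s:
V = [−fR + √((fR)² + 4 fR V_g)]/2 = [−50.5 + √(50.5² + 4×50.5×44)]/2 = 28.2 m/s
Subgeostrophic (V < V_g = 44 m/s), as expected around a low.

28.2 m/s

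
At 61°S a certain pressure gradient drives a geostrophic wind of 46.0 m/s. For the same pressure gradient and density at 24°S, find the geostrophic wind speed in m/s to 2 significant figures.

With the same pressure gradient and density, V_g ∝ 1/f ∝ 1/sin φ.
V₂ = V₁ · sin φ₁ / sin φ₂ = 46.0 × sin 61° / sin 24°
V₂ = 46.0 × 0.8746/0.4067 = 99 m/s

99 m/s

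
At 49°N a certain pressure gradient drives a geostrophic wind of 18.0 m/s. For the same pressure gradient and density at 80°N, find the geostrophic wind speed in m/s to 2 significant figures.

14 m/s

With the same pressure gradient and density, V_g ∝ 1/f ∝ 1/sin φ.
V₂ = V₁ · sin φ₁ / sin φ₂ = 18.0 × sin 49° / sin 80°
V₂ = 18.0 × 0.7547/0.9848 = 14 m/s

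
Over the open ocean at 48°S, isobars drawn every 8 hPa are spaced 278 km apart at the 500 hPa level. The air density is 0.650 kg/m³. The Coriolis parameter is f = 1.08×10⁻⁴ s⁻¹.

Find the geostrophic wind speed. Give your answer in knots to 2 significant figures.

Pressure gradient: |∂P/∂n| = 800 Pa / 278000 m = 2.88×10⁻³ Pa/m
Geostrophic balance (pressure-gradient force = Coriolis force):
V_g = (1/(fρ)) |∂P/∂n| = 2.88×10⁻³ / (1.08×10⁻⁴ × 0.650) = 41.0 m/s
Converting: 41.0 m/s × 1.944 = 80 knots

80 knots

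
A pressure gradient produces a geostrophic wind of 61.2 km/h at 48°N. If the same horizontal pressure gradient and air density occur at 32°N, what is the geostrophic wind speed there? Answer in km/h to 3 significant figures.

85.8 km/h

With the same pressure gradient and density, V_g ∝ 1/f ∝ 1/sin φ.
V₂ = V₁ · sin φ₁ / sin φ₂ = 61.2 × sin 48° / sin 32°
V₂ = 61.2 × 0.7431/0.5299 = 85.8 km/h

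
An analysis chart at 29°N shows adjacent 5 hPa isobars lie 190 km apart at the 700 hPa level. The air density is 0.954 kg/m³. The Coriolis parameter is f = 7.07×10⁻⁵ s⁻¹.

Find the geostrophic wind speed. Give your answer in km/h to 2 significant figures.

140 km/h

Pressure gradient: |∂P/∂n| = 500 Pa / 190000 m = 2.63×10⁻³ Pa/m
Geostrophic balance (pressure-gradient force = Coriolis force):
V_g = (1/(fρ)) |∂P/∂n| = 2.63×10⁻³ / (7.07×10⁻⁵ × 0.954) = 39.0 m/s
Converting: 39.0 m/s × 3.6 = 140 km/h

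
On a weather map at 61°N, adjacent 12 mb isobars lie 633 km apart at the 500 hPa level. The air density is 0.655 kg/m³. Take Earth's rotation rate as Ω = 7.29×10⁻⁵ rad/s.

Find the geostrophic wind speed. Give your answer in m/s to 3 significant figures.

22.7 m/s

Coriolis parameter at 61°N:
f = 2Ω sin φ = 2 × 7.29×10⁻⁵ × sin 61° = 1.28×10⁻⁴ s⁻¹
Pressure gradient: |∂P/∂n| = 1200 Pa / 633000 m = 1.90×10⁻³ Pa/m
Geostrophic balance (pressure-gradient force = Coriolis force):
V_g = (1/(fρ)) |∂P/∂n| = 1.90×10⁻³ / (1.28×10⁻⁴ × 0.655) = 22.7 m/s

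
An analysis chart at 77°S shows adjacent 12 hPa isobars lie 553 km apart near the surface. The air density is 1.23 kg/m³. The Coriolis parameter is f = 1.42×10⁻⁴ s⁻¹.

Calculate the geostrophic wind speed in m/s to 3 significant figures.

Pressure gradient: |∂P/∂n| = 1200 Pa / 553000 m = 2.17×10⁻³ Pa/m
Geostrophic balance (pressure-gradient force = Coriolis force):
V_g = (1/(fρ)) |∂P/∂n| = 2.17×10⁻³ / (1.42×10⁻⁴ × 1.23) = 12.4 m/s

12.4 m/s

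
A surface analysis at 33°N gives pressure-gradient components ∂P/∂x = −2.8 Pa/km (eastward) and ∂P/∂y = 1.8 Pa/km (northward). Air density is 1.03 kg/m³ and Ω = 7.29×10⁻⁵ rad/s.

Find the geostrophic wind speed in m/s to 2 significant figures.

41 m/s

Coriolis parameter at 33°N:
f = 2Ω sin φ = 2 × 7.29×10⁻⁵ × sin 33° = 7.94×10⁻⁵ s⁻¹
Component geostrophic relations (x east, y north):
u_g = −(1/(fρ)) ∂P/∂y,  v_g = (1/(fρ)) ∂P/∂x
u_g = −(1.8×10⁻³)/(7.94×10⁻⁵ × 1.03) = −22.0 m/s;  v_g = (−2.8×10⁻³)/(7.94×10⁻⁵ × 1.03) = −34.2 m/s
|V_g| = √(u_g² + v_g²) = 40.7 m/s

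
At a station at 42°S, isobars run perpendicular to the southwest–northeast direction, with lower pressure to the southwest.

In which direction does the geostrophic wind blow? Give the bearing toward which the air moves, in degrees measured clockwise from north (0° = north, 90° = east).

The pressure-gradient force points toward the southwest (bearing 225°).
Geostrophic balance: in the Southern Hemisphere the Coriolis force deflects motion to the left, so the geostrophic wind blows 90° to the left of the pressure-gradient force (low pressure on the right).
Rotating 225° by 90° counterclockwise gives 135° — the wind blows toward the southeast.

135°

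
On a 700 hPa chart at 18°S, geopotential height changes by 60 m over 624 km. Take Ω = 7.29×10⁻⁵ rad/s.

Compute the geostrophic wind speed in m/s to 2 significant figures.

Coriolis parameter at 18°S:
f = 2Ω sin φ = 2 × 7.29×10⁻⁵ × sin 18° = 4.51×10⁻⁵ s⁻¹
Height gradient: |∂Z/∂n| = 60 m / 624000 m = 9.62×10⁻⁵
On a pressure surface, geostrophic balance gives V_g = (g/f)|∂Z/∂n|:
V_g = 9.81 × 9.62×10⁻⁵ / 4.51×10⁻⁵ = 20.9 m/s

21 m/s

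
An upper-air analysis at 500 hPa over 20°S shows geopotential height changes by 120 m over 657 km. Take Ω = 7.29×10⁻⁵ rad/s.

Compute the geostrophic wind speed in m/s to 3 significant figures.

Coriolis parameter at 20°S:
f = 2Ω sin φ = 2 × 7.29×10⁻⁵ × sin 20° = 4.99×10⁻⁵ s⁻¹
Height gradient: |∂Z/∂n| = 120 m / 657000 m = 1.83×10⁻⁴
On a pressure surface, geostrophic balance gives V_g = (g/f)|∂Z/∂n|:
V_g = 9.81 × 1.83×10⁻⁴ / 4.99×10⁻⁵ = 35.9 m/s

35.9 m/s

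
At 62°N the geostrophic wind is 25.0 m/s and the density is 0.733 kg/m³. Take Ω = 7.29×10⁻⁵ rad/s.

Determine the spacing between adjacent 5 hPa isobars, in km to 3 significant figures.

212 km

Coriolis parameter at 62°N:
f = 2Ω sin φ = 2 × 7.29×10⁻⁵ × sin 62° = 1.29×10⁻⁴ s⁻¹
Geostrophic balance rearranged: |∂P/∂n| = f ρ V_g
|∂P/∂n| = 1.29×10⁻⁴ × 0.733 × 25.0 = 2.36×10⁻³ Pa/m
Isobar spacing: Δn = ΔP/|∂P/∂n| = 500 Pa / 2.36×10⁻³ Pa/m = 211950 m ≈ 212 km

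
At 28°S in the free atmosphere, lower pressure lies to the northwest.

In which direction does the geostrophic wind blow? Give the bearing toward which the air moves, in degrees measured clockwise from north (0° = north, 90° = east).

The pressure-gradient force points toward the northwest (bearing 315°).
Geostrophic balance: in the Southern Hemisphere the Coriolis force deflects motion to the left, so the geostrophic wind blows 90° to the left of the pressure-gradient force (low pressure on the right).
Rotating 315° by 90° counterclockwise gives 225° — the wind blows toward the southwest.

225°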